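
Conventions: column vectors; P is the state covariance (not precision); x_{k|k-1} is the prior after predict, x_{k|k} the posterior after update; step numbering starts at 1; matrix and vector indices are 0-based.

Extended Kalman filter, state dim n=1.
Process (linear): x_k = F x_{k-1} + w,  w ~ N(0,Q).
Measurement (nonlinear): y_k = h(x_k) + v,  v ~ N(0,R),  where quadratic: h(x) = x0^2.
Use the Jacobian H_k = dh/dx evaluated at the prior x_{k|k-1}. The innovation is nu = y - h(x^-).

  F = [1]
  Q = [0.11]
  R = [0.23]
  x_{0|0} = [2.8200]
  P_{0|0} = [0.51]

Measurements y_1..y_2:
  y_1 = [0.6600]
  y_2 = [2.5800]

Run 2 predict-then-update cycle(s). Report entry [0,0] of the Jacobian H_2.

H_jac[0,0] = 3.0839

step 1: x^-=[2.8200]  P^-=[0.6200]  H_jac=[5.6400]  S=[19.9520]  K=[0.1753]  nu=[-7.2924]  x^+=[1.5419]  P^+=[0.0071]
step 2: x^-=[1.5419]  P^-=[0.1171]  H_jac=[3.0839]  S=[1.3441]  K=[0.2688]  nu=[0.2025]  x^+=[1.5963]  P^+=[0.0200]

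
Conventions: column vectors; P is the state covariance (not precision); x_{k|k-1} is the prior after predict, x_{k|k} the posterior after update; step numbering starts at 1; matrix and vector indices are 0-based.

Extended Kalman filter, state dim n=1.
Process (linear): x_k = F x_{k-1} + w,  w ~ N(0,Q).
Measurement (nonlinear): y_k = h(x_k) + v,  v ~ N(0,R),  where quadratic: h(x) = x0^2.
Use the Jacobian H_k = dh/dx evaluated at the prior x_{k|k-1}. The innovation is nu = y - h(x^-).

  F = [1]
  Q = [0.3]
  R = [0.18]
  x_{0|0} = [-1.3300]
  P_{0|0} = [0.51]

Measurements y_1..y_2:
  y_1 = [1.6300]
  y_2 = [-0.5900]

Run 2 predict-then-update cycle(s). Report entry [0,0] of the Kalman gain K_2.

K[0,0] = -0.3603

step 1: x^-=[-1.3300]  P^-=[0.8100]  H_jac=[-2.6600]  S=[5.9112]  K=[-0.3645]  nu=[-0.1389]  x^+=[-1.2794]  P^+=[0.0247]
step 2: x^-=[-1.2794]  P^-=[0.3247]  H_jac=[-2.5587]  S=[2.3056]  K=[-0.3603]  nu=[-2.2268]  x^+=[-0.4770]  P^+=[0.0253]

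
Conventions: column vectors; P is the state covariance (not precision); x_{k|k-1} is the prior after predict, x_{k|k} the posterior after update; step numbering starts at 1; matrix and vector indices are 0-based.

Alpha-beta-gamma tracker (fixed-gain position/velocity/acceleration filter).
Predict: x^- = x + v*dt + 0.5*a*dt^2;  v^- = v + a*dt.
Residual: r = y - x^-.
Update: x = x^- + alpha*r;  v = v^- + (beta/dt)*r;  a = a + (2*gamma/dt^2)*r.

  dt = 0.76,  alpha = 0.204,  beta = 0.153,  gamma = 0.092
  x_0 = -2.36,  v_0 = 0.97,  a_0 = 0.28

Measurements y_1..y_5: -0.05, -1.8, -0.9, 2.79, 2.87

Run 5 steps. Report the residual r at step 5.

step 1: x_pred=-1.5419  r=1.4919  x^+=-1.2376  v^+=1.4832  a^+=0.7553
step 2: x_pred=0.1077  r=-1.9077  x^+=-0.2814  v^+=1.6731  a^+=0.1475
step 3: x_pred=1.0327  r=-1.9327  x^+=0.6384  v^+=1.3961  a^+=-0.4681
step 4: x_pred=1.5643  r=1.2257  x^+=1.8144  v^+=1.2871  a^+=-0.0777
step 5: x_pred=2.7701  r=0.0999  x^+=2.7905  v^+=1.2482  a^+=-0.0459

resid = 0.0999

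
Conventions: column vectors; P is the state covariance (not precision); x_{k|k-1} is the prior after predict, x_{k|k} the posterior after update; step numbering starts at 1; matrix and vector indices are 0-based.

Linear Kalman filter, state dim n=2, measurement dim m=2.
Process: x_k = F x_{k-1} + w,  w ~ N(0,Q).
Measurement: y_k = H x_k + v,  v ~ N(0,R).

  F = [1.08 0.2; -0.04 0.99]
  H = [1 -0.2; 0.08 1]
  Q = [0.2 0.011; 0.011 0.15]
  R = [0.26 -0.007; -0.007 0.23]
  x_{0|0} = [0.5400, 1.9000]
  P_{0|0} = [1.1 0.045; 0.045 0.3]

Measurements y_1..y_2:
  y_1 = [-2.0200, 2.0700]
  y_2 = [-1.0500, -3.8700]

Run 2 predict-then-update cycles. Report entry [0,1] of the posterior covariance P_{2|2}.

step 1: x^-=[0.9632, 1.8594]  P^-=[1.5145 0.0706; 0.0706 0.4422]  S=[1.7639 0.0952; 0.0952 0.6932]  K=[0.8419 0.1610; -0.0453 0.6523]  nu=[-2.6113, 0.1335]  x^+=[-1.2137, 2.0648]  P^+=[0.2205 0.0135; 0.0135 0.1493]
step 2: x^-=[-0.8979, 2.0927]  P^-=[0.4690 0.0454; 0.0454 0.2956]  S=[0.7226 0.0160; 0.0160 0.5358]  K=[0.6334 0.1357; -0.0314 0.5593]  nu=[0.2664, -5.8909]  x^+=[-1.5286, -1.2106]  P^+=[0.1664 0.0135; 0.0135 0.1278]

P_post[0,1] = 0.0135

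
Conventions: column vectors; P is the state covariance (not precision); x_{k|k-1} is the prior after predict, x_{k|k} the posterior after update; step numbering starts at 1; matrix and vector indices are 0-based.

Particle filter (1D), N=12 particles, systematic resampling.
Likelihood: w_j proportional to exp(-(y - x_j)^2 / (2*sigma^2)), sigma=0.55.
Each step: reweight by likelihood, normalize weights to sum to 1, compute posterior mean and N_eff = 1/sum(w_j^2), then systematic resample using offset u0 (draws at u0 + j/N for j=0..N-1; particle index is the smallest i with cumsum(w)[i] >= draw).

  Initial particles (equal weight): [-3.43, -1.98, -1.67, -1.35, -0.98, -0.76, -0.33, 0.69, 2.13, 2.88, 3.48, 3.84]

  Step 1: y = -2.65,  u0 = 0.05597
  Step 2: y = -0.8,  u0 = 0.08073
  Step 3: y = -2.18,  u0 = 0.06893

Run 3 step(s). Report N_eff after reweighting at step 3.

N_eff = 10.1697

step 1: w=[0.3265, 0.4250, 0.1825, 0.0546, 0.0089, 0.0024, 0.0001, 0.0000, 0.0000, 0.0000, 0.0000, 0.0000]  mean=-2.3504  Neff=3.0906  idx=[0, 0, 0, 0, 1, 1, 1, 1, 1, 2, 2, 3]
step 2: w=[0.0000, 0.0000, 0.0000, 0.0000, 0.0596, 0.0596, 0.0596, 0.0596, 0.0596, 0.1704, 0.1704, 0.3611]  mean=-1.6469  Neff=4.8483  idx=[5, 6, 8, 9, 9, 10, 10, 11, 11, 11, 11, 11]
step 3: w=[0.1335, 0.1335, 0.1335, 0.0928, 0.0928, 0.0928, 0.0928, 0.0457, 0.0457, 0.0457, 0.0457, 0.0457]  mean=-1.7211  Neff=10.1697  idx=[0, 1, 1, 2, 3, 3, 4, 5, 6, 8, 9, 11]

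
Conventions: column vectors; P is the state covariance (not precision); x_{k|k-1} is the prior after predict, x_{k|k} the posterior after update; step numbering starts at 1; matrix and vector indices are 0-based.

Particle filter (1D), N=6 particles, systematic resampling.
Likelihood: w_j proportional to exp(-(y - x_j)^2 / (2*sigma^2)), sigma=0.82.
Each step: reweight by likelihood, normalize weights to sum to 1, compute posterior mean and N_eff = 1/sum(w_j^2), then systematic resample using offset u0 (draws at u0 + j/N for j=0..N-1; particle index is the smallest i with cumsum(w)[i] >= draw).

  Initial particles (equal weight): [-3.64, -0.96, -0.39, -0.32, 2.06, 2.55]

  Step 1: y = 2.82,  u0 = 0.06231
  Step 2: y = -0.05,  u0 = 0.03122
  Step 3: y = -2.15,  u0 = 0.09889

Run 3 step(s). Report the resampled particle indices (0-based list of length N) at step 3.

resampled_idx = [0, 1, 2, 3, 3, 4]

step 1: w=[0.0000, 0.0000, 0.0003, 0.0004, 0.4070, 0.5923]  mean=2.3485  Neff=1.9363  idx=[4, 4, 4, 5, 5, 5]
step 2: w=[0.2825, 0.2825, 0.2825, 0.0508, 0.0508, 0.0508]  mean=2.1347  Neff=4.0448  idx=[0, 0, 1, 1, 2, 3]
step 3: w=[0.1985, 0.1985, 0.1985, 0.1985, 0.1985, 0.0077]  mean=2.0638  Neff=5.0766  idx=[0, 1, 2, 3, 3, 4]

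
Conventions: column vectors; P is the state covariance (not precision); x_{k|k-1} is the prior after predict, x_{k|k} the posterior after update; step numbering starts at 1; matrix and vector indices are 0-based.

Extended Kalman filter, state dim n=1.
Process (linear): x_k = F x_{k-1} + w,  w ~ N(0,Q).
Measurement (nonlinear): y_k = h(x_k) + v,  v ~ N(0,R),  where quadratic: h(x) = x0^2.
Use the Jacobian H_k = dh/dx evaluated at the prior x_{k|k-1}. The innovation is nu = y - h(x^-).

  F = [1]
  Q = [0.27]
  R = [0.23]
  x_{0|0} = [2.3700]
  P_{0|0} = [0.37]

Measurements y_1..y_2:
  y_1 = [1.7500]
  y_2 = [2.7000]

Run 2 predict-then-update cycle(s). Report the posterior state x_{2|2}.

x_post = [1.6390]

step 1: x^-=[2.3700]  P^-=[0.6400]  H_jac=[4.7400]  S=[14.6093]  K=[0.2076]  nu=[-3.8669]  x^+=[1.5670]  P^+=[0.0101]
step 2: x^-=[1.5670]  P^-=[0.2801]  H_jac=[3.1341]  S=[2.9810]  K=[0.2945]  nu=[0.2444]  x^+=[1.6390]  P^+=[0.0216]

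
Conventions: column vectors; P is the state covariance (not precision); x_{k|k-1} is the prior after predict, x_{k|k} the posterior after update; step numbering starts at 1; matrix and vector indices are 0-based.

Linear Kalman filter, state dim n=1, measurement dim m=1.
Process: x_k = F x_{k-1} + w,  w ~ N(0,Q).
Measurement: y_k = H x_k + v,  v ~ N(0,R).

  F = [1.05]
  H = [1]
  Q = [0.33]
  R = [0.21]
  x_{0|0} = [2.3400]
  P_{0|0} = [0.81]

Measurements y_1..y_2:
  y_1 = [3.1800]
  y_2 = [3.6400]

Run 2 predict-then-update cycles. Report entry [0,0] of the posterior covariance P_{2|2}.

step 1: x^-=[2.4570]  P^-=[1.2230]  S=[1.4330]  K=[0.8535]  nu=[0.7230]  x^+=[3.0740]  P^+=[0.1792]
step 2: x^-=[3.2278]  P^-=[0.5276]  S=[0.7376]  K=[0.7153]  nu=[0.4122]  x^+=[3.5226]  P^+=[0.1502]

P_post[0,0] = 0.1502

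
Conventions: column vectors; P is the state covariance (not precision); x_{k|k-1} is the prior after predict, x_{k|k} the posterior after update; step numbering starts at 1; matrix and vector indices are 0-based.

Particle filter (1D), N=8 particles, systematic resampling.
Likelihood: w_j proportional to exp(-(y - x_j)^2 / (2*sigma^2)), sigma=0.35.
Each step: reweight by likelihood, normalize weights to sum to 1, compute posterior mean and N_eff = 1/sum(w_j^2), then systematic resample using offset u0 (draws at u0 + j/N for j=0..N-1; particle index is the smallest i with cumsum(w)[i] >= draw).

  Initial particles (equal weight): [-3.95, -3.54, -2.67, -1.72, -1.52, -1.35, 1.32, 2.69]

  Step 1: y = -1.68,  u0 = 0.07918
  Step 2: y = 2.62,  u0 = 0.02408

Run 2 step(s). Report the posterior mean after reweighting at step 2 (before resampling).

step 1: w=[0.0000, 0.0000, 0.0072, 0.3890, 0.3527, 0.2511, 0.0000, 0.0000]  mean=-1.5634  Neff=2.9511  idx=[3, 3, 3, 4, 4, 4, 5, 5]
step 2: w=[0.0000, 0.0000, 0.0000, 0.0018, 0.0018, 0.0018, 0.4973, 0.4973]  mean=-1.3509  Neff=2.0216  idx=[6, 6, 6, 6, 7, 7, 7, 7]

post_mean = -1.3509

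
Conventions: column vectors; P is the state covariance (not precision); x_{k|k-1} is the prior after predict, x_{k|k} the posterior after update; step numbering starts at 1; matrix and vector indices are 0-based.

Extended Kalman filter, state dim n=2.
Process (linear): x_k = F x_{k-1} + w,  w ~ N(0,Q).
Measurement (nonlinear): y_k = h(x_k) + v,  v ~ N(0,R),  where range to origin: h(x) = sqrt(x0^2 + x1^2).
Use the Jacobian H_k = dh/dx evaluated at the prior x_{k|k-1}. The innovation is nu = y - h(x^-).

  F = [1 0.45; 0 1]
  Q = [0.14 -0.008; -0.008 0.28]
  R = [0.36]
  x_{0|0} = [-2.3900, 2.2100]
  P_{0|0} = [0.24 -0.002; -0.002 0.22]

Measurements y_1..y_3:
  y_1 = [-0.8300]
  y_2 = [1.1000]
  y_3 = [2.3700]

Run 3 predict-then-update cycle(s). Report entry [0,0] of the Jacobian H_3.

H_jac[0,0] = -0.5065

step 1: x^-=[-1.3955, 2.2100]  P^-=[0.4228 0.0890; 0.0890 0.5000]  H_jac=[-0.5339 0.8455]  S=[0.7576]  K=[-0.1986; 0.4953]  nu=[-3.4437]  x^+=[-0.7116, 0.5043]  P^+=[0.3929 0.1635; 0.1635 0.3141]
step 2: x^-=[-0.4847, 0.5043]  P^-=[0.7437 0.2969; 0.2969 0.5941]  H_jac=[-0.6929 0.7210]  S=[0.7293]  K=[-0.4130; 0.3053]  nu=[0.4006]  x^+=[-0.6501, 0.6266]  P^+=[0.6192 0.3889; 0.3889 0.5261]
step 3: x^-=[-0.3681, 0.6266]  P^-=[1.2158 0.6176; 0.6176 0.8061]  H_jac=[-0.5065 0.8622]  S=[0.7318]  K=[-0.1138; 0.5224]  nu=[1.6432]  x^+=[-0.5551, 1.4850]  P^+=[1.2063 0.6611; 0.6611 0.6065]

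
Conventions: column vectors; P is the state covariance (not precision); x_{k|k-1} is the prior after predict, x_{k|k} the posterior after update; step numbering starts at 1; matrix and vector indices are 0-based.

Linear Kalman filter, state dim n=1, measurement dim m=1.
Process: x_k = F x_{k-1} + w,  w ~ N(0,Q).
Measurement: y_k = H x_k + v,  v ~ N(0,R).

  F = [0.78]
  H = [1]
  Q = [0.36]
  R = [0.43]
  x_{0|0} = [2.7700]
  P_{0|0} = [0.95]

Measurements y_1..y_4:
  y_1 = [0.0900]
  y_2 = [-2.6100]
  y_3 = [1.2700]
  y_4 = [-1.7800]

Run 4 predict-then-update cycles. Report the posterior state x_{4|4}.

x_post = [-0.8655]

step 1: x^-=[2.1606]  P^-=[0.9380]  S=[1.3680]  K=[0.6857]  nu=[-2.0706]  x^+=[0.7409]  P^+=[0.2948]
step 2: x^-=[0.5779]  P^-=[0.5394]  S=[0.9694]  K=[0.5564]  nu=[-3.1879]  x^+=[-1.1959]  P^+=[0.2393]
step 3: x^-=[-0.9328]  P^-=[0.5056]  S=[0.9356]  K=[0.5404]  nu=[2.2028]  x^+=[0.2576]  P^+=[0.2324]
step 4: x^-=[0.2009]  P^-=[0.5014]  S=[0.9314]  K=[0.5383]  nu=[-1.9809]  x^+=[-0.8655]  P^+=[0.2315]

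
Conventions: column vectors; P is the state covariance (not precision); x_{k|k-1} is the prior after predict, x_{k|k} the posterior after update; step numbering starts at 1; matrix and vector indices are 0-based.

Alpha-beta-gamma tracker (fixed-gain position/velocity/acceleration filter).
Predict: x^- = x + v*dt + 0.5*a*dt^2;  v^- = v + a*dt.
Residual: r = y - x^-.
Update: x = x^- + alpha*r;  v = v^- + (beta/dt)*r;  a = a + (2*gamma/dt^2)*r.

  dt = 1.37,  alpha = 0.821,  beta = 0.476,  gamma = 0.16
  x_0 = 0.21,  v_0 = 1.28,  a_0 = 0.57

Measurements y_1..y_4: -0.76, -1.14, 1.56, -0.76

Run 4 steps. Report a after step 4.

step 1: x_pred=2.4985  r=-3.2585  x^+=-0.1767  v^+=0.9287  a^+=0.0144
step 2: x_pred=1.1092  r=-2.2492  x^+=-0.7374  v^+=0.1671  a^+=-0.3690
step 3: x_pred=-0.8548  r=2.4148  x^+=1.1277  v^+=0.5005  a^+=0.0427
step 4: x_pred=1.8535  r=-2.6135  x^+=-0.2922  v^+=-0.3491  a^+=-0.4029

a_post = -0.4029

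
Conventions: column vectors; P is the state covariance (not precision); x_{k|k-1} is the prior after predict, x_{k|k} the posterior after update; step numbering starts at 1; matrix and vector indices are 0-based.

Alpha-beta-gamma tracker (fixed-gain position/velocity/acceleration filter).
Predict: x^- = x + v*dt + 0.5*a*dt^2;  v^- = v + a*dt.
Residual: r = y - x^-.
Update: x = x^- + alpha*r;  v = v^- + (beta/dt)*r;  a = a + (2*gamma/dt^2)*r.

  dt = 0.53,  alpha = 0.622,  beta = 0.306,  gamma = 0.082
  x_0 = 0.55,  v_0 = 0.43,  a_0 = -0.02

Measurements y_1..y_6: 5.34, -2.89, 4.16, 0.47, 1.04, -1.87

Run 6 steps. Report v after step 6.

v_post = -2.9641

step 1: x_pred=0.7751  r=4.5649  x^+=3.6145  v^+=3.0550  a^+=2.6452
step 2: x_pred=5.6051  r=-8.4951  x^+=0.3212  v^+=-0.4478  a^+=-2.3146
step 3: x_pred=-0.2413  r=4.4013  x^+=2.4963  v^+=0.8666  a^+=0.2550
step 4: x_pred=2.9914  r=-2.5214  x^+=1.4231  v^+=-0.4540  a^+=-1.2171
step 5: x_pred=1.0115  r=0.0285  x^+=1.0292  v^+=-1.0826  a^+=-1.2004
step 6: x_pred=0.2868  r=-2.1568  x^+=-1.0547  v^+=-2.9641  a^+=-2.4597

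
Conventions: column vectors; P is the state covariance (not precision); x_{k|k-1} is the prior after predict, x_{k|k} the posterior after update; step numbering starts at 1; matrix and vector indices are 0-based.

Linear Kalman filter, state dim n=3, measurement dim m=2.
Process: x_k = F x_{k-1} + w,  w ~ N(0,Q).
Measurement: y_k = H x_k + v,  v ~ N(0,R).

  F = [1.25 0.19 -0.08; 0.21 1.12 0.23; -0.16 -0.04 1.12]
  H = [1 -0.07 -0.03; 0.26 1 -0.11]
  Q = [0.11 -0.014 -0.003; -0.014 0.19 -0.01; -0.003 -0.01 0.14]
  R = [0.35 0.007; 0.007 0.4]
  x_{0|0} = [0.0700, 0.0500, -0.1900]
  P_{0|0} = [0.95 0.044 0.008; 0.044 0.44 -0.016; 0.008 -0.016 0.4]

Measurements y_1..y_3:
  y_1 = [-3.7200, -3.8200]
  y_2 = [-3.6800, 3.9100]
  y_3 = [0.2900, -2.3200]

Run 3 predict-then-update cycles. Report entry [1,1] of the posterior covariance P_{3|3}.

step 1: x^-=[0.1122, 0.0270, -0.2260]  P^-=[1.6326 0.3879 -0.2279; 0.3879 0.8182 0.0148; -0.2279 0.0148 0.6659]  S=[1.9466 0.7838; 0.7838 1.5481]  K=[0.7667 0.1528; -0.0866 0.6365; -0.1221 -0.0142]  nu=[-3.8371, -3.9010]  x^+=[-3.4258, -2.1235, 0.2980]  P^+=[0.2685 -0.0054 -0.0191; -0.0054 0.2629 0.0682; -0.0191 0.0682 0.6338]
step 2: x^-=[-4.7095, -3.0292, 0.9668]  P^-=[0.5422 0.0847 -0.1273; 0.0847 0.5959 0.2146; -0.1273 0.2146 0.9430]  S=[0.8927 0.2027; 0.2027 1.0480]  K=[0.5785 0.1168; -0.0919 0.5848; -0.2175 0.1163]  nu=[0.8465, 8.2700]  x^+=[-3.2542, 1.7295, 1.7442]  P^+=[0.2018 -0.0058 -0.0377; -0.0058 0.2517 0.1534; -0.0377 0.1534 0.8969]
step 3: x^-=[-3.8787, 1.6548, 2.4050]  P^-=[0.4402 0.0504 -0.1452; 0.0504 0.6347 0.3877; -0.1452 0.3877 1.2703]  S=[0.7977 0.1391; 0.1391 1.0290]  K=[0.5348 0.1034; -0.1123 0.6033; -0.3067 0.2457]  nu=[4.3567, -2.7017]  x^+=[-1.8280, -0.4646, 0.4050]  P^+=[0.1856 -0.0092 -0.0544; -0.0092 0.2690 0.2372; -0.0544 0.2372 1.1541]

P_post[1,1] = 0.2690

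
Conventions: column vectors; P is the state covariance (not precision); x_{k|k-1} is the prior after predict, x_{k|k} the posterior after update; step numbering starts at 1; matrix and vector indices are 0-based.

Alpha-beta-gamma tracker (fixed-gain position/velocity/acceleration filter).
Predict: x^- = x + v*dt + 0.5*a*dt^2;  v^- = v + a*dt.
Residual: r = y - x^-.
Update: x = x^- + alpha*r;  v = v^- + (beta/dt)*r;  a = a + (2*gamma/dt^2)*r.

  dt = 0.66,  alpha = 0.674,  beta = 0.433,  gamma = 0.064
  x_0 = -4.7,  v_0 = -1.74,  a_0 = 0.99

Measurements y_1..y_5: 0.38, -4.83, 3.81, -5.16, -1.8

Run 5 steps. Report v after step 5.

step 1: x_pred=-5.6328  r=6.0128  x^+=-1.5802  v^+=2.8581  a^+=2.7568
step 2: x_pred=0.9067  r=-5.7367  x^+=-2.9599  v^+=0.9141  a^+=1.0711
step 3: x_pred=-2.1233  r=5.9333  x^+=1.8758  v^+=5.5136  a^+=2.8146
step 4: x_pred=6.1278  r=-11.2878  x^+=-1.4802  v^+=-0.0342  a^+=-0.5023
step 5: x_pred=-1.6122  r=-0.1878  x^+=-1.7388  v^+=-0.4889  a^+=-0.5575

v_post = -0.4889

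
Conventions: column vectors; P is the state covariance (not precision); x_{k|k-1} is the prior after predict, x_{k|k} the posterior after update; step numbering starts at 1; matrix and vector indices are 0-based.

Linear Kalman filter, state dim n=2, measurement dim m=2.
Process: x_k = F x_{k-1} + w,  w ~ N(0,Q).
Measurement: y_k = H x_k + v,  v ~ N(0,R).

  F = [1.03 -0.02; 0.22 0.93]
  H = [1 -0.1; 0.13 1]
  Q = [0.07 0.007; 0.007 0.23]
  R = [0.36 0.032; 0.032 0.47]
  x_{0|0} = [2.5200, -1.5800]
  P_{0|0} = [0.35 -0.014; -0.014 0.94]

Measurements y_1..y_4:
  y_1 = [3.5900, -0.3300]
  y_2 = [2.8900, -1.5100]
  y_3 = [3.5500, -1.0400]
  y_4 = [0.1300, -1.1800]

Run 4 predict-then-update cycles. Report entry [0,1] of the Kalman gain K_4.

K[0,1] = 0.0644

step 1: x^-=[2.6272, -0.9150]  P^-=[0.4423 0.0555; 0.0555 1.0542]  S=[0.8017 0.0388; 0.0388 1.5461]  K=[0.5419 0.0595; -0.0957 0.6889]  nu=[0.8713, 0.2435]  x^+=[3.1138, -0.8306]  P^+=[0.1989 0.0194; 0.0194 0.3182]
step 2: x^-=[3.2238, -0.0874]  P^-=[0.2804 0.0647; 0.0647 0.5228]  S=[0.6326 0.0800; 0.0800 1.0143]  K=[0.4245 0.0662; -0.0471 0.5274]  nu=[-0.3426, -1.8416]  x^+=[2.9565, -1.0426]  P^+=[0.1574 0.0242; 0.0242 0.2432]
step 3: x^-=[3.0660, -0.3192]  P^-=[0.2361 0.0613; 0.0613 0.4579]  S=[0.5884 0.0774; 0.0774 0.9478]  K=[0.3821 0.0658; -0.0388 0.4947]  nu=[0.4521, -1.1194]  x^+=[3.1651, -0.8904]  P^+=[0.1421 0.0247; 0.0247 0.2280]
step 4: x^-=[3.2778, -0.1318]  P^-=[0.2199 0.0585; 0.0585 0.4442]  S=[0.5726 0.0739; 0.0739 0.9331]  K=[0.3655 0.0644; -0.0383 0.4872]  nu=[-3.1610, -1.4743]  x^+=[2.0277, -0.7291]  P^+=[0.1361 0.0243; 0.0243 0.2246]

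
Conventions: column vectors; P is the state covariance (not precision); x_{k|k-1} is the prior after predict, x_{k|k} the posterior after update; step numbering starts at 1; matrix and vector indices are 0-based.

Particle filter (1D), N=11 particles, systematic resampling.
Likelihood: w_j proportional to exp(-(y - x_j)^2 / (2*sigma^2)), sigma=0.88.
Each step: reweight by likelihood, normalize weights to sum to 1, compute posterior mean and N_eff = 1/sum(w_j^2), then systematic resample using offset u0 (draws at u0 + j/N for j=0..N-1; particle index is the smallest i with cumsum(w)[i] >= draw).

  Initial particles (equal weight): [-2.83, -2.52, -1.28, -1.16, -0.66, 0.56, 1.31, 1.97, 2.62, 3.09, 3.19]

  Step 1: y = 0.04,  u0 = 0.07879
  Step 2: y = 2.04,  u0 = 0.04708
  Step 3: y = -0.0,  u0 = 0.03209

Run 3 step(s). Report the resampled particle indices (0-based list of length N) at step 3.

step 1: w=[0.0018, 0.0052, 0.1173, 0.1426, 0.2633, 0.3034, 0.1275, 0.0326, 0.0049, 0.0009, 0.0006]  mean=-0.0888  Neff=4.6994  idx=[2, 3, 3, 4, 4, 5, 5, 5, 5, 6, 7]
step 2: w=[0.0003, 0.0005, 0.0005, 0.0033, 0.0033, 0.0900, 0.0900, 0.0900, 0.0900, 0.2626, 0.3692]  mean=1.2671  Neff=4.2062  idx=[5, 6, 7, 8, 9, 9, 9, 10, 10, 10, 10]
step 3: w=[0.1782, 0.1782, 0.1782, 0.1782, 0.0720, 0.0720, 0.0720, 0.0178, 0.0178, 0.0178, 0.0178]  mean=0.8225  Neff=6.9536  idx=[0, 0, 1, 1, 2, 2, 3, 3, 4, 5, 7]

resampled_idx = [0, 0, 1, 1, 2, 2, 3, 3, 4, 5, 7]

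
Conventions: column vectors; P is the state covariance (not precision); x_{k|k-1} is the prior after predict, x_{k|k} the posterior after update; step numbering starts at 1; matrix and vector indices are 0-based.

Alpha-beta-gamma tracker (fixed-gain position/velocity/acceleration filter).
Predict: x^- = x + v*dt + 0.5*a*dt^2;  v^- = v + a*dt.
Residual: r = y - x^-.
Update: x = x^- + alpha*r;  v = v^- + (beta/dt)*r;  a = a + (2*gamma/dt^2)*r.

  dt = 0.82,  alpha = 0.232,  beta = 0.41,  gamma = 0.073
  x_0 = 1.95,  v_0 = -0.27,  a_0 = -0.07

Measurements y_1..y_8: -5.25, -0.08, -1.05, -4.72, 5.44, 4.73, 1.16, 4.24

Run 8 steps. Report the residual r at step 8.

resid = -11.0893

step 1: x_pred=1.7051  r=-6.9551  x^+=0.0915  v^+=-3.8049  a^+=-1.5802
step 2: x_pred=-3.5598  r=3.4798  x^+=-2.7525  v^+=-3.3608  a^+=-0.8246
step 3: x_pred=-5.7856  r=4.7356  x^+=-4.6869  v^+=-1.6692  a^+=0.2037
step 4: x_pred=-5.9871  r=1.2671  x^+=-5.6932  v^+=-0.8686  a^+=0.4788
step 5: x_pred=-6.2444  r=11.6844  x^+=-3.5337  v^+=5.3662  a^+=3.0159
step 6: x_pred=1.8806  r=2.8494  x^+=2.5417  v^+=9.2639  a^+=3.6346
step 7: x_pred=11.3600  r=-10.2000  x^+=8.9936  v^+=7.1443  a^+=1.4198
step 8: x_pred=15.3293  r=-11.0893  x^+=12.7566  v^+=2.7639  a^+=-0.9880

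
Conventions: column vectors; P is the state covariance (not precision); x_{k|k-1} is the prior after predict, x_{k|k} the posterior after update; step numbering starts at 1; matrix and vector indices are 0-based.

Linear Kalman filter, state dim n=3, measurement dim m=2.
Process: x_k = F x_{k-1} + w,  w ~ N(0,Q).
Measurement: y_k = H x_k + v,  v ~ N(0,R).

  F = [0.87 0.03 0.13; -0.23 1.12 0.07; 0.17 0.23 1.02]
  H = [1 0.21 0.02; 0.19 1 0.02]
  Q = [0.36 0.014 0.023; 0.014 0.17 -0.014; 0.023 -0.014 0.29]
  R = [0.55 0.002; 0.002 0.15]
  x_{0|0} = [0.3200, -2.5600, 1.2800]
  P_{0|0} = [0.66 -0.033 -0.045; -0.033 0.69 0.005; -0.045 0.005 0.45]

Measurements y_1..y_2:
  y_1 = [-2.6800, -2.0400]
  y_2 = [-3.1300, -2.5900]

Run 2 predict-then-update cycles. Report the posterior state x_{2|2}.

step 1: x^-=[0.3680, -2.8512, 0.7712]  P^-=[0.8559 -0.1234 0.1376; -0.1234 1.0919 0.1813; 0.1376 0.1813 0.7979]  S=[1.4096 0.2736; 0.2736 1.2345]  K=[0.6104 -0.1013; -0.0949 0.8894; 0.1054 0.1576]  nu=[-2.4647, 0.7259]  x^+=[-1.2100, -1.9716, 0.6259]  P^+=[0.3518 -0.0817 0.0433; -0.0817 0.1487 0.0008; 0.0433 0.0008 0.7425]
step 2: x^-=[-1.0305, -1.8861, -0.0208]  P^-=[0.6445 -0.1222 0.1971; -0.1222 0.4196 0.0436; 0.1971 0.0436 1.0895]  S=[1.1704 0.0917; 0.0917 0.5501]  K=[0.5386 -0.0821; -0.0861 0.7365; 0.1826 0.1566]  nu=[-1.7030, -0.5077]  x^+=[-1.9060, -2.1134, -0.4113]  P^+=[0.3094 -0.0717 0.0828; -0.0717 0.1242 -0.0125; 0.0828 -0.0125 1.0317]

x_post = [-1.9060, -2.1134, -0.4113]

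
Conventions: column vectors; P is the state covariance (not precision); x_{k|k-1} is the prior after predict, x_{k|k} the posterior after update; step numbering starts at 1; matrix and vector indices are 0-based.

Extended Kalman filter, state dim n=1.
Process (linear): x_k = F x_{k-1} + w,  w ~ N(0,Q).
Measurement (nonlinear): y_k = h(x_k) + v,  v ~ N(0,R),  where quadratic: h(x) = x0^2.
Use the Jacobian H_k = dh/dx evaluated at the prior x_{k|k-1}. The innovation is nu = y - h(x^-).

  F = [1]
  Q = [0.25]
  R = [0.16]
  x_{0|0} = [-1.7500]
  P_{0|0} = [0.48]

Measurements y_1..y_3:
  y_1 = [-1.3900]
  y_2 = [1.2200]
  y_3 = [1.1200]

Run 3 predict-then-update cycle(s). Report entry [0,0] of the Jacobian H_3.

step 1: x^-=[-1.7500]  P^-=[0.7300]  H_jac=[-3.5000]  S=[9.1025]  K=[-0.2807]  nu=[-4.4525]  x^+=[-0.5002]  P^+=[0.0128]
step 2: x^-=[-0.5002]  P^-=[0.2628]  H_jac=[-1.0004]  S=[0.4231]  K=[-0.6215]  nu=[0.9698]  x^+=[-1.1030]  P^+=[0.0994]
step 3: x^-=[-1.1030]  P^-=[0.3494]  H_jac=[-2.2059]  S=[1.8602]  K=[-0.4143]  nu=[-0.0965]  x^+=[-1.0630]  P^+=[0.0301]

H_jac[0,0] = -2.2059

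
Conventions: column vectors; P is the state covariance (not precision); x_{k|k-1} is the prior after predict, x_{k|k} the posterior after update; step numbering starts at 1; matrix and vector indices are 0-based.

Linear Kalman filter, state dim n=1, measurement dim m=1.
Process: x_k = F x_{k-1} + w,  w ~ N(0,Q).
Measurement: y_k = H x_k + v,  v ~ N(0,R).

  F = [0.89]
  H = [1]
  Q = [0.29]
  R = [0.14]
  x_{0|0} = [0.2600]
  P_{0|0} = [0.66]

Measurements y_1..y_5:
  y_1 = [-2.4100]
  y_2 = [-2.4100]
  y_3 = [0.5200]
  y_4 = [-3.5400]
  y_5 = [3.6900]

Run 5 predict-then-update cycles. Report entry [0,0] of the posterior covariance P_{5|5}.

P_post[0,0] = 0.1016

step 1: x^-=[0.2314]  P^-=[0.8128]  S=[0.9528]  K=[0.8531]  nu=[-2.6414]  x^+=[-2.0219]  P^+=[0.1194]
step 2: x^-=[-1.7995]  P^-=[0.3846]  S=[0.5246]  K=[0.7331]  nu=[-0.6105]  x^+=[-2.2471]  P^+=[0.1026]
step 3: x^-=[-1.9999]  P^-=[0.3713]  S=[0.5113]  K=[0.7262]  nu=[2.5199]  x^+=[-0.1700]  P^+=[0.1017]
step 4: x^-=[-0.1513]  P^-=[0.3705]  S=[0.5105]  K=[0.7258]  nu=[-3.3887]  x^+=[-2.6107]  P^+=[0.1016]
step 5: x^-=[-2.3235]  P^-=[0.3705]  S=[0.5105]  K=[0.7258]  nu=[6.0135]  x^+=[2.0408]  P^+=[0.1016]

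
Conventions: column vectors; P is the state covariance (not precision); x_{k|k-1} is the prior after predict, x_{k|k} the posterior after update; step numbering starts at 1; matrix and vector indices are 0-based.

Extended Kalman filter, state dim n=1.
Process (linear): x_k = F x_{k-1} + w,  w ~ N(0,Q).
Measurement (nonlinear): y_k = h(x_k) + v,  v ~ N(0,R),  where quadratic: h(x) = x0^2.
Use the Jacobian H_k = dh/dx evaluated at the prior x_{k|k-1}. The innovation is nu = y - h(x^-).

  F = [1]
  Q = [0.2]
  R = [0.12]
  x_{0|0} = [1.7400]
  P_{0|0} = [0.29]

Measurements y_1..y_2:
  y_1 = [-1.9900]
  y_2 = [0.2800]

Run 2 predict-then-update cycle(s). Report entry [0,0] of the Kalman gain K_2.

K[0,0] = 0.6540

step 1: x^-=[1.7400]  P^-=[0.4900]  H_jac=[3.4800]  S=[6.0541]  K=[0.2817]  nu=[-5.0176]  x^+=[0.3267]  P^+=[0.0097]
step 2: x^-=[0.3267]  P^-=[0.2097]  H_jac=[0.6535]  S=[0.2096]  K=[0.6540]  nu=[0.1732]  x^+=[0.4400]  P^+=[0.1201]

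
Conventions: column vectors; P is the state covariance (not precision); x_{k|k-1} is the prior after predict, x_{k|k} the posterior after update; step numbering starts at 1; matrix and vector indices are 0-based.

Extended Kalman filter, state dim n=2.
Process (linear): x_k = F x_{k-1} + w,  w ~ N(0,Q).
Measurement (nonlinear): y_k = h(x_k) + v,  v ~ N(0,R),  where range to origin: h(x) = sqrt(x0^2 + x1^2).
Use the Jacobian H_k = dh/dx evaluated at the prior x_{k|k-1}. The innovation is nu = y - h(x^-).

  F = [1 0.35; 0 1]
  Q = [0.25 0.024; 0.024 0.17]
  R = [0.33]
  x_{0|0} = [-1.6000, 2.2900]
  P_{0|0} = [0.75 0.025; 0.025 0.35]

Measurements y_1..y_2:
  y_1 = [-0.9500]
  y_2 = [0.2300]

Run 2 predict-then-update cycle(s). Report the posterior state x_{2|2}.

x_post = [-0.0409, 0.3345]

step 1: x^-=[-0.7985, 2.2900]  P^-=[1.0604 0.1715; 0.1715 0.5200]  H_jac=[-0.3292 0.9442]  S=[0.8019]  K=[-0.2334; 0.5419]  nu=[-3.3752]  x^+=[-0.0107, 0.4611]  P^+=[1.0167 0.2729; 0.2729 0.2845]
step 2: x^-=[0.1507, 0.4611]  P^-=[1.4926 0.3965; 0.3965 0.4545]  H_jac=[0.3107 0.9505]  S=[1.1190]  K=[0.7513; 0.4962]  nu=[-0.2551]  x^+=[-0.0409, 0.3345]  P^+=[0.8610 -0.0206; -0.0206 0.1790]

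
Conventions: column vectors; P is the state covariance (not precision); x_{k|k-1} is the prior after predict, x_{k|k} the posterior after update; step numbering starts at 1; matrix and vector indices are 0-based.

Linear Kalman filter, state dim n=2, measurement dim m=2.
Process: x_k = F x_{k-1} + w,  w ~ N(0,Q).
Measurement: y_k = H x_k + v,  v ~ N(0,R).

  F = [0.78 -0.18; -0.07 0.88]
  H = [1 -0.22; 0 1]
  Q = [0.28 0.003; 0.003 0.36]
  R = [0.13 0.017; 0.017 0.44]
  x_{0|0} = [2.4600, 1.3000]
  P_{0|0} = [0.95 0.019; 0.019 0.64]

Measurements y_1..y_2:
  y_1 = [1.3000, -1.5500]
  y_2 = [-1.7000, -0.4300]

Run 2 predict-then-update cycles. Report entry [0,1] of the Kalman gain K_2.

step 1: x^-=[1.6848, 0.9718]  P^-=[0.8734 -0.1370; -0.1370 0.8579]  S=[1.1052 -0.3087; -0.3087 1.2979]  K=[0.8441 0.0953; -0.1179 0.6330]  nu=[-0.1710, -2.5218]  x^+=[1.3002, -0.6042]  P^+=[0.1237 0.0563; 0.0563 0.2765]
step 2: x^-=[1.1230, -0.6227]  P^-=[0.3484 -0.0082; -0.0082 0.5678]  S=[0.5095 -0.1161; -0.1161 1.0078]  K=[0.7040 0.0730; -0.1365 0.5477]  nu=[-2.9600, 0.1927]  x^+=[-0.9468, -0.1133]  P^+=[0.1025 0.0441; 0.0441 0.2387]

K[0,1] = 0.0730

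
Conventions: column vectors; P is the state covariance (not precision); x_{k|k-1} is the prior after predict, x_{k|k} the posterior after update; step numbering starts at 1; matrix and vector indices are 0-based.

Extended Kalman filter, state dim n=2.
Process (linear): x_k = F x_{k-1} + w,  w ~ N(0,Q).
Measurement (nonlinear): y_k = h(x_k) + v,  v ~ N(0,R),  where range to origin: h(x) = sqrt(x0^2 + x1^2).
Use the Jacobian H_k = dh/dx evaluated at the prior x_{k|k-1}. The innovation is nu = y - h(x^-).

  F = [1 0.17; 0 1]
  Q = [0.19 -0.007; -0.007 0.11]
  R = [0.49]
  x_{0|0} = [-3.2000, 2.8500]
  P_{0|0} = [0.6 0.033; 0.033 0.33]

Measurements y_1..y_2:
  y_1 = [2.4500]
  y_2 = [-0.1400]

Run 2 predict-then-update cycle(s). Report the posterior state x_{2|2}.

step 1: x^-=[-2.7155, 2.8500]  P^-=[0.8108 0.0821; 0.0821 0.4400]  H_jac=[-0.6898 0.7240]  S=[1.0244]  K=[-0.4879; 0.2557]  nu=[-1.4866]  x^+=[-1.9902, 2.4699]  P^+=[0.5669 0.2099; 0.2099 0.3730]
step 2: x^-=[-1.5703, 2.4699]  P^-=[0.8390 0.2663; 0.2663 0.4830]  H_jac=[-0.5365 0.8439]  S=[0.8344]  K=[-0.2702; 0.3173]  nu=[-3.0668]  x^+=[-0.7417, 1.4968]  P^+=[0.7781 0.3378; 0.3378 0.3990]

x_post = [-0.7417, 1.4968]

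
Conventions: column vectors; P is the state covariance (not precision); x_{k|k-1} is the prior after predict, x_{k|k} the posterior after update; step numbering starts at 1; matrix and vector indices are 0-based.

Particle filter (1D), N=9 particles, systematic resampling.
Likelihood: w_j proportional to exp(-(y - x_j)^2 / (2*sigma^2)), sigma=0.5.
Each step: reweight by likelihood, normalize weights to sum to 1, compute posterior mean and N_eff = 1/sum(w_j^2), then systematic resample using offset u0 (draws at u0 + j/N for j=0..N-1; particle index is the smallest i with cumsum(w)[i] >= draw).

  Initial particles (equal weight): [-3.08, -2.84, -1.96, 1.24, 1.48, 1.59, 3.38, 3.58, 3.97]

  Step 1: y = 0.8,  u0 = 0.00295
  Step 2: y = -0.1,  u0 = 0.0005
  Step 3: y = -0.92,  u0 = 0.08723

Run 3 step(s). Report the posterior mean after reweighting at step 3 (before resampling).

post_mean = 1.2433

step 1: w=[0.0000, 0.0000, 0.0000, 0.4983, 0.2911, 0.2106, 0.0000, 0.0000, 0.0000]  mean=1.3836  Neff=2.6499  idx=[3, 3, 3, 3, 3, 4, 4, 4, 5]
step 2: w=[0.1707, 0.1707, 0.1707, 0.1707, 0.1707, 0.0420, 0.0420, 0.0420, 0.0205]  mean=1.2774  Neff=6.6052  idx=[0, 0, 1, 1, 2, 3, 3, 4, 5]
step 3: w=[0.1233, 0.1233, 0.1233, 0.1233, 0.1233, 0.1233, 0.1233, 0.1233, 0.0138]  mean=1.2433  Neff=8.2128  idx=[0, 1, 2, 3, 4, 5, 6, 7, 7]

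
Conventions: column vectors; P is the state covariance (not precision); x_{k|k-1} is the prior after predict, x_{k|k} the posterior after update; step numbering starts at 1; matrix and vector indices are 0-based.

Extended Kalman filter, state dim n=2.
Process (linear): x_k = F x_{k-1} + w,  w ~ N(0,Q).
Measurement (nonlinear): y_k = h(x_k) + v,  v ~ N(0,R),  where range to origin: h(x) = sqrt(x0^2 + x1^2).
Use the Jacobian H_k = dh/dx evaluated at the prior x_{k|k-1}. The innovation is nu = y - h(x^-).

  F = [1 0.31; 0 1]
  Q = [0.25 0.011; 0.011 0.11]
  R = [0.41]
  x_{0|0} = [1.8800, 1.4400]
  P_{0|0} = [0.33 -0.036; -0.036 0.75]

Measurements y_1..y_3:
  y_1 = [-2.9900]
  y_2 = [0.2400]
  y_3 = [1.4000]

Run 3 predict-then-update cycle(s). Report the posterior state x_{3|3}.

step 1: x^-=[2.3264, 1.4400]  P^-=[0.6298 0.2075; 0.2075 0.8600]  H_jac=[0.8503 0.5263]  S=[1.2893]  K=[0.5000; 0.4879]  nu=[-5.7260]  x^+=[-0.5369, -1.3539]  P^+=[0.3074 -0.1071; -0.1071 0.5531]
step 2: x^-=[-0.9566, -1.3539]  P^-=[0.5442 0.0754; 0.0754 0.6631]  H_jac=[-0.5770 -0.8167]  S=[1.1045]  K=[-0.3400; -0.5297]  nu=[-1.4177]  x^+=[-0.4745, -0.6030]  P^+=[0.4165 -0.1235; -0.1235 0.3532]
step 3: x^-=[-0.6614, -0.6030]  P^-=[0.6238 -0.0031; -0.0031 0.4632]  H_jac=[-0.7390 -0.6737]  S=[0.9579]  K=[-0.4791; -0.3234]  nu=[0.5050]  x^+=[-0.9034, -0.7663]  P^+=[0.4039 -0.1515; -0.1515 0.3630]

x_post = [-0.9034, -0.7663]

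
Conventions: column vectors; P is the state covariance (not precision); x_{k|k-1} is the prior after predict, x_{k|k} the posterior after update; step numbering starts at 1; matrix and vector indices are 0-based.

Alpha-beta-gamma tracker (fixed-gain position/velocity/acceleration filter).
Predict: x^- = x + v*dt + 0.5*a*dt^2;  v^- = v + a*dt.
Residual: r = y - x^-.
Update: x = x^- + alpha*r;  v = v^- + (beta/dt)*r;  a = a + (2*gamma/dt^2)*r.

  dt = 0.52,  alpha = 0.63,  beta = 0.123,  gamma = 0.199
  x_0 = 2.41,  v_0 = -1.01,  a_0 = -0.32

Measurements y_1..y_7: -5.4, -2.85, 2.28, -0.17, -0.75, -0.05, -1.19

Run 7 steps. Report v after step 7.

step 1: x_pred=1.8415  r=-7.2415  x^+=-2.7206  v^+=-2.8893  a^+=-10.9788
step 2: x_pred=-5.7074  r=2.8574  x^+=-3.9072  v^+=-7.9224  a^+=-6.7730
step 3: x_pred=-8.9426  r=11.2226  x^+=-1.8724  v^+=-8.7898  a^+=9.7455
step 4: x_pred=-5.1254  r=4.9554  x^+=-2.0035  v^+=-2.5500  a^+=17.0393
step 5: x_pred=-1.0258  r=0.2758  x^+=-0.8520  v^+=6.3757  a^+=17.4453
step 6: x_pred=4.8219  r=-4.8719  x^+=1.7526  v^+=14.2949  a^+=10.2743
step 7: x_pred=10.5750  r=-11.7650  x^+=3.1631  v^+=16.8546  a^+=-7.0426

v_post = 16.8546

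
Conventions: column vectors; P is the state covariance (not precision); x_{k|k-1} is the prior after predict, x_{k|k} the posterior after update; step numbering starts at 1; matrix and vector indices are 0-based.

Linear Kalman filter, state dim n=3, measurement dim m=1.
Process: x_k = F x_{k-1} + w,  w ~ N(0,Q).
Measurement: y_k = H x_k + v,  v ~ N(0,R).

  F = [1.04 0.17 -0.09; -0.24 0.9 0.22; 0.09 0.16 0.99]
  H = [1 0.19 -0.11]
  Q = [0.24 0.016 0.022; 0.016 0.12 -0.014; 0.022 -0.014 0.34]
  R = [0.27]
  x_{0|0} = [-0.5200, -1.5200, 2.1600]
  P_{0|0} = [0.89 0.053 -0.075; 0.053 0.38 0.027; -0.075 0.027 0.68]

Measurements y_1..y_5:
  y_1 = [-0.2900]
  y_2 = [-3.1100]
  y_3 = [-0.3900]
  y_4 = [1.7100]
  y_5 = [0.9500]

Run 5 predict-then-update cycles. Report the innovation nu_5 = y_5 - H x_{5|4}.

step 1: x^-=[-0.9936, -0.7680, 1.8484]  P^-=[1.2511 -0.1340 -0.0078; -0.1340 0.5077 0.2132; -0.0078 0.2132 1.0201]  S=[1.4936]  K=[0.8211; -0.0408; -0.0532]  nu=[1.0528]  x^+=[-0.1291, -0.8110, 1.7924]  P^+=[0.2440 -0.0839 0.0575; -0.0839 0.5052 0.2100; 0.0575 0.2100 1.0159]
step 2: x^-=[-0.4334, -0.3046, 1.6331]  P^-=[0.4799 -0.0576 0.0439; -0.0576 0.7058 0.4531; 0.0439 0.4531 1.4249]  S=[0.7421]  K=[0.6254; 0.0359; -0.0361]  nu=[-2.4391]  x^+=[-1.9587, -0.3922, 1.7212]  P^+=[0.1896 -0.0743 0.0606; -0.0743 0.7048 0.4541; 0.0606 0.4541 1.4240]
step 3: x^-=[-2.2587, 0.4958, 1.4649]  P^-=[0.4255 -0.0228 0.0503; -0.0228 0.9762 0.7977; 0.0503 0.7977 1.9077]  S=[0.7007]  K=[0.5931; 0.1069; -0.0113]  nu=[1.9356]  x^+=[-1.1106, 0.7028, 1.4430]  P^+=[0.1790 -0.0672 0.0551; -0.0672 0.9682 0.7986; 0.0551 0.7986 1.9076]
step 4: x^-=[-1.1654, 1.2165, 1.4411]  P^-=[0.4185 0.0005 0.0620; 0.0005 1.3464 1.2618; 0.0620 1.2618 2.4968]  S=[0.7011]  K=[0.5873; 0.1676; 0.0387]  nu=[2.8028]  x^+=[0.4807, 1.6861, 1.5496]  P^+=[0.1767 -0.0685 0.0461; -0.0685 1.3267 1.2573; 0.0461 1.2573 2.4957]
step 5: x^-=[0.6471, 1.7430, 1.8471]  P^-=[0.4183 0.0209 0.0804; 0.0209 1.8482 1.8683; 0.0804 1.8683 3.2260]  S=[0.7062]  K=[0.5854; 0.2358; 0.1140]  nu=[0.1749]  x^+=[0.7495, 1.7843, 1.8670]  P^+=[0.1763 -0.0766 0.0333; -0.0766 1.8089 1.8493; 0.0333 1.8493 3.2168]

innov = [0.1749]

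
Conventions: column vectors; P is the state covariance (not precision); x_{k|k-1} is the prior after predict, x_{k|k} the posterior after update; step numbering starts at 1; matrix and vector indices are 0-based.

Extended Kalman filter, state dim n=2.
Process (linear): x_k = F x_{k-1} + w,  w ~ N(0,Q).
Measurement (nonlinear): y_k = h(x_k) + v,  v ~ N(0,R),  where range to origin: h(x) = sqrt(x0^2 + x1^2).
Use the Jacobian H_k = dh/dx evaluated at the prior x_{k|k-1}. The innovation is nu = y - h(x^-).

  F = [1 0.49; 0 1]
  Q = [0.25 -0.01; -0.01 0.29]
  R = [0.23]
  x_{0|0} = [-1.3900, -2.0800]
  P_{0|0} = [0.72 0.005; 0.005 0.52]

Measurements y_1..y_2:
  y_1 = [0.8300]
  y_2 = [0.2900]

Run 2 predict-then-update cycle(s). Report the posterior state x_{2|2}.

x_post = [-0.6019, -0.2712]

step 1: x^-=[-2.4092, -2.0800]  P^-=[1.0998 0.2498; 0.2498 0.8100]  H_jac=[-0.7569 -0.6535]  S=[1.4531]  K=[-0.6852; -0.4944]  nu=[-2.3529]  x^+=[-0.7970, -0.9168]  P^+=[0.4175 -0.2425; -0.2425 0.4548]
step 2: x^-=[-1.2463, -0.9168]  P^-=[0.5391 -0.0296; -0.0296 0.7448]  H_jac=[-0.8055 -0.5926]  S=[0.8131]  K=[-0.5125; -0.5135]  nu=[-1.2571]  x^+=[-0.6019, -0.2712]  P^+=[0.3255 -0.2436; -0.2436 0.5304]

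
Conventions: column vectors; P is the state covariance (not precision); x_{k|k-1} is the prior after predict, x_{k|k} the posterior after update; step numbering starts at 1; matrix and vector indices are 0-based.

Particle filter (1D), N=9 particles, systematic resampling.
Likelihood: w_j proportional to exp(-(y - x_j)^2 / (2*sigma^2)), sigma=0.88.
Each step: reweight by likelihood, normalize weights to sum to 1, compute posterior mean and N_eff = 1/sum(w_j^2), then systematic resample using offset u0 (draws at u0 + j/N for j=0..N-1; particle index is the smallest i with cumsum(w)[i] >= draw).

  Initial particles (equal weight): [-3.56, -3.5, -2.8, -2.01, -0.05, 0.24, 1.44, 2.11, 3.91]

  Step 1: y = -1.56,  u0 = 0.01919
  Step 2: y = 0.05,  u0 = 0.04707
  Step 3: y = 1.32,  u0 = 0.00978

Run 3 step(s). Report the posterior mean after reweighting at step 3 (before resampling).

step 1: w=[0.0428, 0.0498, 0.2096, 0.4964, 0.1298, 0.0698, 0.0017, 0.0001, 0.0000]  mean=-1.8983  Neff=3.1607  idx=[0, 2, 2, 3, 3, 3, 3, 3, 4]
step 2: w=[0.0002, 0.0040, 0.0040, 0.0487, 0.0487, 0.0487, 0.0487, 0.0487, 0.7486]  mean=-0.5493  Neff=1.7474  idx=[3, 6, 8, 8, 8, 8, 8, 8, 8]
step 3: w=[0.0004, 0.0004, 0.1428, 0.1428, 0.1428, 0.1428, 0.1428, 0.1428, 0.1428]  mean=-0.0515  Neff=7.0104  idx=[2, 2, 3, 4, 5, 5, 6, 7, 8]

post_mean = -0.0515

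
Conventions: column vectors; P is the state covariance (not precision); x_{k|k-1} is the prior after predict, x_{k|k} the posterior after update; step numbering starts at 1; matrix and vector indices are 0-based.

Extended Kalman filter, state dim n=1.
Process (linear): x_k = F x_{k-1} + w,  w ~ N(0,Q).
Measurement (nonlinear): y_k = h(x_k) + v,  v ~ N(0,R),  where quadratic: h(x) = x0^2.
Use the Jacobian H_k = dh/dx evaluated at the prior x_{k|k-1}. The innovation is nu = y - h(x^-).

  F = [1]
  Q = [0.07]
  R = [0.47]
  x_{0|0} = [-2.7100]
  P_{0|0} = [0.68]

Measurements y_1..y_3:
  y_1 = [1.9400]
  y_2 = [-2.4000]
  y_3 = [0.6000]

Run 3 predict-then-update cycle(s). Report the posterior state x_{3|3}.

x_post = [-0.6954]

step 1: x^-=[-2.7100]  P^-=[0.7500]  H_jac=[-5.4200]  S=[22.5023]  K=[-0.1806]  nu=[-5.4041]  x^+=[-1.7338]  P^+=[0.0157]
step 2: x^-=[-1.7338]  P^-=[0.0857]  H_jac=[-3.4675]  S=[1.5000]  K=[-0.1980]  nu=[-5.4059]  x^+=[-0.6632]  P^+=[0.0268]
step 3: x^-=[-0.6632]  P^-=[0.0968]  H_jac=[-1.3265]  S=[0.6404]  K=[-0.2006]  nu=[0.1601]  x^+=[-0.6954]  P^+=[0.0711]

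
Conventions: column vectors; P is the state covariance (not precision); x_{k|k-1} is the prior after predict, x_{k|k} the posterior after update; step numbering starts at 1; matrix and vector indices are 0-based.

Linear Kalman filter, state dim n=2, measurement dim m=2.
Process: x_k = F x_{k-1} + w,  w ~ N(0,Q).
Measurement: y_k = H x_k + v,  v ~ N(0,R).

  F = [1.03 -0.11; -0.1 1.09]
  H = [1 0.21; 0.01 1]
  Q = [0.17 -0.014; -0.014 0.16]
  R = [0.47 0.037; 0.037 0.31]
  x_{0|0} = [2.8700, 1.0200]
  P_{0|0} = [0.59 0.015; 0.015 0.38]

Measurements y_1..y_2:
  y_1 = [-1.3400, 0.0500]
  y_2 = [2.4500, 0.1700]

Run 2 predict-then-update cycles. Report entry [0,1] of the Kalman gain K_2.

step 1: x^-=[2.8439, 0.8248]  P^-=[0.7971 -0.1033; -0.1033 0.6141]  S=[1.2508 0.0704; 0.0704 0.9221]  K=[0.6285 -0.1514; -0.0170 0.6661]  nu=[-4.3571, -0.8032]  x^+=[0.2272, 0.3638]  P^+=[0.2954 -0.0266; -0.0266 0.2061]
step 2: x^-=[0.1940, 0.3738]  P^-=[0.4919 -0.0993; -0.0993 0.4137]  S=[0.9384 0.0293; 0.0293 0.7217]  K=[0.5067 -0.1513; -0.0311 0.5731]  nu=[2.1775, -0.2057]  x^+=[1.3284, 0.1881]  P^+=[0.2389 -0.0306; -0.0306 0.1768]

K[0,1] = -0.1513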